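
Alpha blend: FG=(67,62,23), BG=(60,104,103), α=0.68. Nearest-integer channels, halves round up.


C = α×F + (1-α)×B, with 1-α = 0.32
R: 0.68×67 + 0.32×60 = 45.56 + 19.20 = 64.76 → 65
G: 0.68×62 + 0.32×104 = 42.16 + 33.28 = 75.44 → 75
B: 0.68×23 + 0.32×103 = 15.64 + 32.96 = 48.60 → 49
= RGB(65, 75, 49)


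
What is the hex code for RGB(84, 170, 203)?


R = 84 → 54 (hex)
G = 170 → AA (hex)
B = 203 → CB (hex)
Hex = #54AACB


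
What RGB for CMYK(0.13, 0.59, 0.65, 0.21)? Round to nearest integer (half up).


R = 255 × (1-C) × (1-K) = 255 × 0.87 × 0.79 = 175.2615 → 175
G = 255 × (1-M) × (1-K) = 255 × 0.41 × 0.79 = 82.5945 → 83
B = 255 × (1-Y) × (1-K) = 255 × 0.35 × 0.79 = 70.5075 → 71
= RGB(175, 83, 71)


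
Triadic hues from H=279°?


Triadic: equally spaced at 120° intervals
H1 = 279°
H2 = (279 + 120) mod 360 = 39°
H3 = (279 + 240) mod 360 = 159°
Triadic = 279°, 39°, 159°


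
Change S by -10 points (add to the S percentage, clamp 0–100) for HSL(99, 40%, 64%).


Original S = 40%
Adjustment = -10 percentage points
New S = 40 + (-10) = 30
Clamp to [0, 100] → 30
= HSL(99°, 30%, 64%)


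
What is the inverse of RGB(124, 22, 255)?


Invert: (255-R, 255-G, 255-B)
R: 255-124 = 131
G: 255-22 = 233
B: 255-255 = 0
= RGB(131, 233, 0)


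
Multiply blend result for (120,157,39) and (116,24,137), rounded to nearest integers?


Multiply: C = A×B/255, rounded to nearest integer
R: 120×116/255 = 13920/255 ≈ 54.588 → 55
G: 157×24/255 = 3768/255 ≈ 14.776 → 15
B: 39×137/255 = 5343/255 ≈ 20.953 → 21
= RGB(55, 15, 21)


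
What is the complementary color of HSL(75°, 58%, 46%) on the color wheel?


Complement = opposite side of color wheel = hue + 180°
H' = (75 + 180) mod 360 = 255°
S and L unchanged.
= HSL(255°, 58%, 46%)


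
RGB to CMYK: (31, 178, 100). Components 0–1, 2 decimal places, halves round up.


R'=31/255≈0.1216, G'=178/255≈0.6980, B'=100/255≈0.3922
K = 1 - max(R',G',B') = 1 - 178/255 = 77/255 = 0.30196… → 0.30
(1-R'-K)/(1-K) simplifies to (max-R)/max with max = 178:
C = (178-31)/178 = 147/178 = 0.82584… → 0.83
M = (178-178)/178 = 0/178 = 0 → 0.00
Y = (178-100)/178 = 78/178 = 0.43820… → 0.44
= CMYK(0.83, 0.00, 0.44, 0.30)


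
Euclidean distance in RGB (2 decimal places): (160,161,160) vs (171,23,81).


d = √[(R₁-R₂)² + (G₁-G₂)² + (B₁-B₂)²]
d = √[(160-171)² + (161-23)² + (160-81)²]
d = √[121 + 19044 + 6241]
d = √25406
d ≈ 159.39


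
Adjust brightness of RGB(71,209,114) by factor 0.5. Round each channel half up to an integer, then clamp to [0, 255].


Multiply each channel by 0.5, round half up, clamp to [0, 255]
R: 71×0.5 = 35.5 → round → 36
G: 209×0.5 = 104.5 → round → 105
B: 114×0.5 = 57
= RGB(36, 105, 57)


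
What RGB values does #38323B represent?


38 → 56 (R)
32 → 50 (G)
3B → 59 (B)
= RGB(56, 50, 59)


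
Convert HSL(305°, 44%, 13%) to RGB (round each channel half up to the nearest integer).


H=305°, S=0.44, L=0.13
C = (1-|2L-1|)×S = (1-|-0.74|)×0.44 = 0.1144
H' = H/60 = 305/60 ≈ 5.0833; X = C×(1-|H' mod 2 - 1|) ≈ 0.1049
m = L - C/2 = 0.13 - 0.0572 = 0.0728
Sector ⌊H'⌋ = 5 → (R',G',B') = (0.1144, 0.0, ≈0.1049)
RGB = ((R'+m)×255, (G'+m)×255, (B'+m)×255) = (47.736, 18.564, 45.305)
Round half up → RGB(48, 19, 45)


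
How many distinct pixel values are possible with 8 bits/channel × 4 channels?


Total bits = 8 bits/channel × 4 channels = 32 bits
Distinct pixel values = 2^32
= 4,294,967,296 pixel values


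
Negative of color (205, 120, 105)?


Invert: (255-R, 255-G, 255-B)
R: 255-205 = 50
G: 255-120 = 135
B: 255-105 = 150
= RGB(50, 135, 150)


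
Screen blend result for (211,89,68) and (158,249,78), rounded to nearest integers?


Screen: C = 255 - (255-A)×(255-B)/255, rounded to nearest integer
R: 255 - (255-211)×(255-158)/255 = 255 - 4268/255 ≈ 255 - 16.737 = 238.263 → 238
G: 255 - (255-89)×(255-249)/255 = 255 - 996/255 ≈ 255 - 3.906 = 251.094 → 251
B: 255 - (255-68)×(255-78)/255 = 255 - 33099/255 ≈ 255 - 129.800 = 125.200 → 125
= RGB(238, 251, 125)


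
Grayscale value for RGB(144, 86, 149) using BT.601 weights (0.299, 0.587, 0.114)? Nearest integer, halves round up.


Gray = 0.299×R + 0.587×G + 0.114×B
Gray = 0.299×144 + 0.587×86 + 0.114×149
Gray = 43.056 + 50.482 + 16.986
Gray = 110.524 → round half up → 111
Gray = 111


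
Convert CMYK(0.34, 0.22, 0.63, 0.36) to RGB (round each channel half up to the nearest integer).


R = 255 × (1-C) × (1-K) = 255 × 0.66 × 0.64 = 107.712 → 108
G = 255 × (1-M) × (1-K) = 255 × 0.78 × 0.64 = 127.296 → 127
B = 255 × (1-Y) × (1-K) = 255 × 0.37 × 0.64 = 60.384 → 60
= RGB(108, 127, 60)


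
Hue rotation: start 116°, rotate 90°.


New hue = (H + rotation) mod 360
New hue = (116 + 90) mod 360
= 206 mod 360
= 206°


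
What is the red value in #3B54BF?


Color: #3B54BF
R = 3B = 59
G = 54 = 84
B = BF = 191
Red = 59


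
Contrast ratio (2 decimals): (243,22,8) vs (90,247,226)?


Linearize each sRGB channel c=v/255: c/12.92 if c ≤ 0.04045 else ((c+0.055)/1.055)^2.4
L = 0.2126×R_lin + 0.7152×G_lin + 0.0722×B_lin
Color 1 (243,22,8):
  R=243: 243/255≈0.9529 > 0.04045 → ((0.9529+0.055)/1.055)^2.4 ≈ 0.89627
  G=22: 22/255≈0.0863 > 0.04045 → ((0.0863+0.055)/1.055)^2.4 ≈ 0.00802
  B=8: 8/255≈0.0314 ≤ 0.04045 → 0.0314/12.92 ≈ 0.00243
  L1 = 0.2126×0.89627 + 0.7152×0.00802 + 0.0722×0.00243 ≈ 0.19646
Color 2 (90,247,226):
  R=90: 90/255≈0.3529 > 0.04045 → ((0.3529+0.055)/1.055)^2.4 ≈ 0.10224
  G=247: 247/255≈0.9686 > 0.04045 → ((0.9686+0.055)/1.055)^2.4 ≈ 0.93011
  B=226: 226/255≈0.8863 > 0.04045 → ((0.8863+0.055)/1.055)^2.4 ≈ 0.76052
  L2 = 0.2126×0.10224 + 0.7152×0.93011 + 0.0722×0.76052 ≈ 0.74186
Lighter = 0.74186, Darker = 0.19646
Ratio = (L_lighter + 0.05) / (L_darker + 0.05)
Ratio = (0.74186 + 0.05) / (0.19646 + 0.05) = 0.79186 / 0.24646 ≈ 3.2129
Ratio ≈ 3.21:1


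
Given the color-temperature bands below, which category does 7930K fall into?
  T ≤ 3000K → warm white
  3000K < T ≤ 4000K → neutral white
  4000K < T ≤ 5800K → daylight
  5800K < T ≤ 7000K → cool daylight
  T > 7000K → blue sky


Temperature: 7930K
7930K > 7000K → blue sky
Classification: blue sky


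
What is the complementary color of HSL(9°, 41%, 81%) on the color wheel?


Complement = opposite side of color wheel = hue + 180°
H' = (9 + 180) mod 360 = 189°
S and L unchanged.
= HSL(189°, 41%, 81%)


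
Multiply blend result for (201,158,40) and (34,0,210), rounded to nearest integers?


Multiply: C = A×B/255, rounded to nearest integer
R: 201×34/255 = 6834/255 ≈ 26.800 → 27
G: 158×0/255 = 0/255 ≈ 0.000 → 0
B: 40×210/255 = 8400/255 ≈ 32.941 → 33
= RGB(27, 0, 33)


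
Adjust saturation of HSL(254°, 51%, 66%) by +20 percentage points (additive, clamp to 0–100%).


Original S = 51%
Adjustment = +20 percentage points
New S = 51 + (20) = 71
Clamp to [0, 100] → 71
= HSL(254°, 71%, 66%)


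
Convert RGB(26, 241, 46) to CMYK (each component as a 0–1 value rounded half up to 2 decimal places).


R'=26/255≈0.1020, G'=241/255≈0.9451, B'=46/255≈0.1804
K = 1 - max(R',G',B') = 1 - 241/255 = 14/255 = 0.05490… → 0.05
(1-R'-K)/(1-K) simplifies to (max-R)/max with max = 241:
C = (241-26)/241 = 215/241 = 0.89211… → 0.89
M = (241-241)/241 = 0/241 = 0 → 0.00
Y = (241-46)/241 = 195/241 = 0.80912… → 0.81
= CMYK(0.89, 0.00, 0.81, 0.05)


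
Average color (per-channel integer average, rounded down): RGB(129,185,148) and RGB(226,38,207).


Midpoint: each channel = ⌊(C₁+C₂)/2⌋
R: ⌊(129+226)/2⌋ = 177
G: ⌊(185+38)/2⌋ = 111
B: ⌊(148+207)/2⌋ = 177
= RGB(177, 111, 177)


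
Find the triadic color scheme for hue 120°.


Triadic: equally spaced at 120° intervals
H1 = 120°
H2 = (120 + 120) mod 360 = 240°
H3 = (120 + 240) mod 360 = 0°
Triadic = 120°, 240°, 0°


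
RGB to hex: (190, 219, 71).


R = 190 → BE (hex)
G = 219 → DB (hex)
B = 71 → 47 (hex)
Hex = #BEDB47


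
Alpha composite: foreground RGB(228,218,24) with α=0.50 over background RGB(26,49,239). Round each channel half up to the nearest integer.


C = α×F + (1-α)×B, with 1-α = 0.50
R: 0.50×228 + 0.50×26 = 114.00 + 13.00 = 127.00 → 127
G: 0.50×218 + 0.50×49 = 109.00 + 24.50 = 133.50 → 134
B: 0.50×24 + 0.50×239 = 12.00 + 119.50 = 131.50 → 132
= RGB(127, 134, 132)


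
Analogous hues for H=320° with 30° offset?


Base hue: 320°
Left analog: (320 - 30) mod 360 = 290°
Right analog: (320 + 30) mod 360 = 350°
Analogous hues = 290° and 350°


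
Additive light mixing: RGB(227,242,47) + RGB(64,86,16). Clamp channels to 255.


Additive: each channel = min(255, C₁+C₂)
R: 227+64 = 291 → 255
G: 242+86 = 328 → 255
B: 47+16 = 63 → 63
= RGB(255, 255, 63)


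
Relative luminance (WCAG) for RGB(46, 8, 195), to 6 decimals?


Linearize each channel (sRGB transfer function): c = v/255; c_lin = c/12.92 if c ≤ 0.04045, else ((c+0.055)/1.055)^2.4
  R: 46/255 ≈ 0.180392 > 0.04045 → ((0.180392+0.055)/1.055)^2.4 ≈ 0.027321
  G: 8/255 ≈ 0.031373 ≤ 0.04045 → 0.031373/12.92 ≈ 0.002428
  B: 195/255 ≈ 0.764706 > 0.04045 → ((0.764706+0.055)/1.055)^2.4 ≈ 0.545724
R_lin = 0.027321, G_lin = 0.002428, B_lin = 0.545724
L = 0.2126×R + 0.7152×G + 0.0722×B
L = 0.2126×0.027321 + 0.7152×0.002428 + 0.0722×0.545724
L ≈ 0.046946


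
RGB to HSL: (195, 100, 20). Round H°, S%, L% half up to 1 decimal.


Normalize: R'=195/255≈0.7647, G'=100/255≈0.3922, B'=20/255≈0.0784
Max=195/255, Min=20/255, Δ=Max-Min=175/255
L = (Max+Min)/2 = (195+20)/510 = 215/510 = 0.42156… → L = 42.2%
L ≤ 0.5 → S = Δ/(Max+Min) = 175/(195+20) = 175/215 = 0.81395… → S = 81.4%
(the 1/255 factors cancel in S and H, so raw channel differences can be used)
Max is R' → H = 60 × (((G-B)/Δ) mod 6) = 60 × (((100-20)/175) mod 6)
  80/175 = 0.4571…
  H = 60 × 0.4571… = 27.428…° → H = 27.4°
= HSL(27.4°, 81.4%, 42.2%)


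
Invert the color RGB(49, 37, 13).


Invert: (255-R, 255-G, 255-B)
R: 255-49 = 206
G: 255-37 = 218
B: 255-13 = 242
= RGB(206, 218, 242)


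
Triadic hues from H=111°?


Triadic: equally spaced at 120° intervals
H1 = 111°
H2 = (111 + 120) mod 360 = 231°
H3 = (111 + 240) mod 360 = 351°
Triadic = 111°, 231°, 351°


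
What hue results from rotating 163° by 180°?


New hue = (H + rotation) mod 360
New hue = (163 + 180) mod 360
= 343 mod 360
= 343°


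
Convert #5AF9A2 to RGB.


5A → 90 (R)
F9 → 249 (G)
A2 → 162 (B)
= RGB(90, 249, 162)


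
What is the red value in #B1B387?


Color: #B1B387
R = B1 = 177
G = B3 = 179
B = 87 = 135
Red = 177


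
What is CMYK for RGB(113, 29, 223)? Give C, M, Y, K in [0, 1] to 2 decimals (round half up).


R'=113/255≈0.4431, G'=29/255≈0.1137, B'=223/255≈0.8745
K = 1 - max(R',G',B') = 1 - 223/255 = 32/255 = 0.12549… → 0.13
(1-R'-K)/(1-K) simplifies to (max-R)/max with max = 223:
C = (223-113)/223 = 110/223 = 0.49327… → 0.49
M = (223-29)/223 = 194/223 = 0.86995… → 0.87
Y = (223-223)/223 = 0/223 = 0 → 0.00
= CMYK(0.49, 0.87, 0.00, 0.13)


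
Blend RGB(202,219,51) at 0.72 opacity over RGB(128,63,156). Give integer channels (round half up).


C = α×F + (1-α)×B, with 1-α = 0.28
R: 0.72×202 + 0.28×128 = 145.44 + 35.84 = 181.28 → 181
G: 0.72×219 + 0.28×63 = 157.68 + 17.64 = 175.32 → 175
B: 0.72×51 + 0.28×156 = 36.72 + 43.68 = 80.40 → 80
= RGB(181, 175, 80)


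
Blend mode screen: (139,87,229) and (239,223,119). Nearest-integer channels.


Screen: C = 255 - (255-A)×(255-B)/255, rounded to nearest integer
R: 255 - (255-139)×(255-239)/255 = 255 - 1856/255 ≈ 255 - 7.278 = 247.722 → 248
G: 255 - (255-87)×(255-223)/255 = 255 - 5376/255 ≈ 255 - 21.082 = 233.918 → 234
B: 255 - (255-229)×(255-119)/255 = 255 - 3536/255 ≈ 255 - 13.867 = 241.133 → 241
= RGB(248, 234, 241)


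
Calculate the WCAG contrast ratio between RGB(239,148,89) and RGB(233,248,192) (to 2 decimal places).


Linearize each sRGB channel c=v/255: c/12.92 if c ≤ 0.04045 else ((c+0.055)/1.055)^2.4
L = 0.2126×R_lin + 0.7152×G_lin + 0.0722×B_lin
Color 1 (239,148,89):
  R=239: 239/255≈0.9373 > 0.04045 → ((0.9373+0.055)/1.055)^2.4 ≈ 0.86316
  G=148: 148/255≈0.5804 > 0.04045 → ((0.5804+0.055)/1.055)^2.4 ≈ 0.29614
  B=89: 89/255≈0.3490 > 0.04045 → ((0.3490+0.055)/1.055)^2.4 ≈ 0.09990
  L1 = 0.2126×0.86316 + 0.7152×0.29614 + 0.0722×0.09990 ≈ 0.40252
Color 2 (233,248,192):
  R=233: 233/255≈0.9137 > 0.04045 → ((0.9137+0.055)/1.055)^2.4 ≈ 0.81485
  G=248: 248/255≈0.9725 > 0.04045 → ((0.9725+0.055)/1.055)^2.4 ≈ 0.93869
  B=192: 192/255≈0.7529 > 0.04045 → ((0.7529+0.055)/1.055)^2.4 ≈ 0.52712
  L2 = 0.2126×0.81485 + 0.7152×0.93869 + 0.0722×0.52712 ≈ 0.88264
Lighter = 0.88264, Darker = 0.40252
Ratio = (L_lighter + 0.05) / (L_darker + 0.05)
Ratio = (0.88264 + 0.05) / (0.40252 + 0.05) = 0.93264 / 0.45252 ≈ 2.0610
Ratio ≈ 2.06:1


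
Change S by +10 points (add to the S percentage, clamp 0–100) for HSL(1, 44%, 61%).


Original S = 44%
Adjustment = +10 percentage points
New S = 44 + (10) = 54
Clamp to [0, 100] → 54
= HSL(1°, 54%, 61%)


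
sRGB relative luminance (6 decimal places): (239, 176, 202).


Linearize each channel (sRGB transfer function): c = v/255; c_lin = c/12.92 if c ≤ 0.04045, else ((c+0.055)/1.055)^2.4
  R: 239/255 ≈ 0.937255 > 0.04045 → ((0.937255+0.055)/1.055)^2.4 ≈ 0.863157
  G: 176/255 ≈ 0.690196 > 0.04045 → ((0.690196+0.055)/1.055)^2.4 ≈ 0.434154
  B: 202/255 ≈ 0.792157 > 0.04045 → ((0.792157+0.055)/1.055)^2.4 ≈ 0.590619
R_lin = 0.863157, G_lin = 0.434154, B_lin = 0.590619
L = 0.2126×R + 0.7152×G + 0.0722×B
L = 0.2126×0.863157 + 0.7152×0.434154 + 0.0722×0.590619
L ≈ 0.536657


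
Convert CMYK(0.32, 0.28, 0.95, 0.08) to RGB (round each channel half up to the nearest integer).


R = 255 × (1-C) × (1-K) = 255 × 0.68 × 0.92 = 159.528 → 160
G = 255 × (1-M) × (1-K) = 255 × 0.72 × 0.92 = 168.912 → 169
B = 255 × (1-Y) × (1-K) = 255 × 0.05 × 0.92 = 11.73 → 12
= RGB(160, 169, 12)


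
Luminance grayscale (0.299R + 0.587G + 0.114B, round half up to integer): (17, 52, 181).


Gray = 0.299×R + 0.587×G + 0.114×B
Gray = 0.299×17 + 0.587×52 + 0.114×181
Gray = 5.083 + 30.524 + 20.634
Gray = 56.241 → round half up → 56
Gray = 56


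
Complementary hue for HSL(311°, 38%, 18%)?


Complement = opposite side of color wheel = hue + 180°
H' = (311 + 180) mod 360 = 131°
S and L unchanged.
= HSL(131°, 38%, 18%)


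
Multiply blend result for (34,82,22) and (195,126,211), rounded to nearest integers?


Multiply: C = A×B/255, rounded to nearest integer
R: 34×195/255 = 6630/255 ≈ 26.000 → 26
G: 82×126/255 = 10332/255 ≈ 40.518 → 41
B: 22×211/255 = 4642/255 ≈ 18.204 → 18
= RGB(26, 41, 18)


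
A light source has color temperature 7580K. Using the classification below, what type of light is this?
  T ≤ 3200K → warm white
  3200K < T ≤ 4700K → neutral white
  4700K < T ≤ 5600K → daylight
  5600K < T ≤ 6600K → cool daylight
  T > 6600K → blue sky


Temperature: 7580K
7580K > 6600K → blue sky
Classification: blue sky


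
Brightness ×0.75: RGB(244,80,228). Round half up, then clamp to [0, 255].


Multiply each channel by 0.75, round half up, clamp to [0, 255]
R: 244×0.75 = 183
G: 80×0.75 = 60
B: 228×0.75 = 171
= RGB(183, 60, 171)


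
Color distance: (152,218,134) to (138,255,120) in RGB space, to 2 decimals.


d = √[(R₁-R₂)² + (G₁-G₂)² + (B₁-B₂)²]
d = √[(152-138)² + (218-255)² + (134-120)²]
d = √[196 + 1369 + 196]
d = √1761
d ≈ 41.96


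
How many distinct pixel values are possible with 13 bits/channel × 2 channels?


Total bits = 13 bits/channel × 2 channels = 26 bits
Distinct pixel values = 2^26
= 67,108,864 pixel values


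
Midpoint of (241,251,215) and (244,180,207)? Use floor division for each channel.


Midpoint: each channel = ⌊(C₁+C₂)/2⌋
R: ⌊(241+244)/2⌋ = 242
G: ⌊(251+180)/2⌋ = 215
B: ⌊(215+207)/2⌋ = 211
= RGB(242, 215, 211)


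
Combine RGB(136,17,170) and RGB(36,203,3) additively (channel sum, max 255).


Additive: each channel = min(255, C₁+C₂)
R: 136+36 = 172 → 172
G: 17+203 = 220 → 220
B: 170+3 = 173 → 173
= RGB(172, 220, 173)


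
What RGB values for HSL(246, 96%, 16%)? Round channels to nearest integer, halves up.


H=246°, S=0.96, L=0.16
C = (1-|2L-1|)×S = (1-|-0.68|)×0.96 = 0.3072
H' = H/60 = 246/60 ≈ 4.1000; X = C×(1-|H' mod 2 - 1|) = 0.03072
m = L - C/2 = 0.16 - 0.1536 = 0.0064
Sector ⌊H'⌋ = 4 → (R',G',B') = (0.03072, 0.0, 0.3072)
RGB = ((R'+m)×255, (G'+m)×255, (B'+m)×255) = (9.4656, 1.632, 79.968)
Round half up → RGB(9, 2, 80)


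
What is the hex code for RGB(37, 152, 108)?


R = 37 → 25 (hex)
G = 152 → 98 (hex)
B = 108 → 6C (hex)
Hex = #25986C


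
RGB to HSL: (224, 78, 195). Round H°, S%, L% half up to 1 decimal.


Normalize: R'=224/255≈0.8784, G'=78/255≈0.3059, B'=195/255≈0.7647
Max=224/255, Min=78/255, Δ=Max-Min=146/255
L = (Max+Min)/2 = (224+78)/510 = 302/510 = 0.59215… → L = 59.2%
L > 0.5 → S = Δ/(2-Max-Min) = 146/(510-224-78) = 146/208 = 0.70192… → S = 70.2%
(the 1/255 factors cancel in S and H, so raw channel differences can be used)
Max is R' → H = 60 × (((G-B)/Δ) mod 6) = 60 × (((78-195)/146) mod 6)
  (-117)/146 = -0.8013…; negative, so add 6 → 5.1986…
  H = 60 × 5.1986… = 311.917…° → H = 311.9°
= HSL(311.9°, 70.2%, 59.2%)


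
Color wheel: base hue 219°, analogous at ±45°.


Base hue: 219°
Left analog: (219 - 45) mod 360 = 174°
Right analog: (219 + 45) mod 360 = 264°
Analogous hues = 174° and 264°


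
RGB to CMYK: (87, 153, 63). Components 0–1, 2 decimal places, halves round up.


R'=87/255≈0.3412, G'=153/255≈0.6000, B'=63/255≈0.2471
K = 1 - max(R',G',B') = 1 - 153/255 = 102/255 = 0.4 → 0.40
(1-R'-K)/(1-K) simplifies to (max-R)/max with max = 153:
C = (153-87)/153 = 66/153 = 0.43137… → 0.43
M = (153-153)/153 = 0/153 = 0 → 0.00
Y = (153-63)/153 = 90/153 = 0.58823… → 0.59
= CMYK(0.43, 0.00, 0.59, 0.40)


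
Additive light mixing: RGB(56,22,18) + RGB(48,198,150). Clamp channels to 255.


Additive: each channel = min(255, C₁+C₂)
R: 56+48 = 104 → 104
G: 22+198 = 220 → 220
B: 18+150 = 168 → 168
= RGB(104, 220, 168)


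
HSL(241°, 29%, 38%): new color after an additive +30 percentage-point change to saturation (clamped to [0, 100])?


Original S = 29%
Adjustment = +30 percentage points
New S = 29 + (30) = 59
Clamp to [0, 100] → 59
= HSL(241°, 59%, 38%)


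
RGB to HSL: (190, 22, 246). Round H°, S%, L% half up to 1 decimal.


Normalize: R'=190/255≈0.7451, G'=22/255≈0.0863, B'=246/255≈0.9647
Max=246/255, Min=22/255, Δ=Max-Min=224/255
L = (Max+Min)/2 = (246+22)/510 = 268/510 = 0.52549… → L = 52.5%
L > 0.5 → S = Δ/(2-Max-Min) = 224/(510-246-22) = 224/242 = 0.92561… → S = 92.6%
(the 1/255 factors cancel in S and H, so raw channel differences can be used)
Max is B' → H = 60 × ((R-G)/Δ + 4) = 60 × ((190-22)/224 + 4)
  168/224 + 4 = 0.75 + 4 = 4.75
  H = 60 × 4.75 = 285° → H = 285.0°
= HSL(285.0°, 92.6%, 52.5%)


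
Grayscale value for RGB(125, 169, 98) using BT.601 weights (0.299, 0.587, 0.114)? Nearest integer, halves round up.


Gray = 0.299×R + 0.587×G + 0.114×B
Gray = 0.299×125 + 0.587×169 + 0.114×98
Gray = 37.375 + 99.203 + 11.172
Gray = 147.750 → round half up → 148
Gray = 148


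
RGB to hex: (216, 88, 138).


R = 216 → D8 (hex)
G = 88 → 58 (hex)
B = 138 → 8A (hex)
Hex = #D8588A


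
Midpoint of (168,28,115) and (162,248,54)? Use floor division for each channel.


Midpoint: each channel = ⌊(C₁+C₂)/2⌋
R: ⌊(168+162)/2⌋ = 165
G: ⌊(28+248)/2⌋ = 138
B: ⌊(115+54)/2⌋ = 84
= RGB(165, 138, 84)


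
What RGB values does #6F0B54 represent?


6F → 111 (R)
0B → 11 (G)
54 → 84 (B)
= RGB(111, 11, 84)


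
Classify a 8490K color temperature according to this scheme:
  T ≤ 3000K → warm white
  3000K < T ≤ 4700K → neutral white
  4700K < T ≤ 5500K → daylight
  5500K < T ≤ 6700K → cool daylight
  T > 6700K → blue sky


Temperature: 8490K
8490K > 6700K → blue sky
Classification: blue sky


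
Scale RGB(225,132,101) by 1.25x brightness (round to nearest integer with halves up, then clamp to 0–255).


Multiply each channel by 1.25, round half up, clamp to [0, 255]
R: 225×1.25 = 281.25 → round → 281 → clamp → 255
G: 132×1.25 = 165
B: 101×1.25 = 126.25 → round → 126
= RGB(255, 165, 126)


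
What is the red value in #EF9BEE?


Color: #EF9BEE
R = EF = 239
G = 9B = 155
B = EE = 238
Red = 239


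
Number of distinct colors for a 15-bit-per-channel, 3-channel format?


Total bits = 15 bits/channel × 3 channels = 45 bits
Distinct colors = 2^45
= 35,184,372,088,832 colors


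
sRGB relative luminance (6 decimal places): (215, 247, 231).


Linearize each channel (sRGB transfer function): c = v/255; c_lin = c/12.92 if c ≤ 0.04045, else ((c+0.055)/1.055)^2.4
  R: 215/255 ≈ 0.843137 > 0.04045 → ((0.843137+0.055)/1.055)^2.4 ≈ 0.679542
  G: 247/255 ≈ 0.968627 > 0.04045 → ((0.968627+0.055)/1.055)^2.4 ≈ 0.930111
  B: 231/255 ≈ 0.905882 > 0.04045 → ((0.905882+0.055)/1.055)^2.4 ≈ 0.799103
R_lin = 0.679542, G_lin = 0.930111, B_lin = 0.799103
L = 0.2126×R + 0.7152×G + 0.0722×B
L = 0.2126×0.679542 + 0.7152×0.930111 + 0.0722×0.799103
L ≈ 0.867381


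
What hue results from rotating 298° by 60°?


New hue = (H + rotation) mod 360
New hue = (298 + 60) mod 360
= 358 mod 360
= 358°


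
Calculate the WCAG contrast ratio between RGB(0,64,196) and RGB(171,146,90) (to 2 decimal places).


Linearize each sRGB channel c=v/255: c/12.92 if c ≤ 0.04045 else ((c+0.055)/1.055)^2.4
L = 0.2126×R_lin + 0.7152×G_lin + 0.0722×B_lin
Color 1 (0,64,196):
  R=0: 0/255≈0.0000 ≤ 0.04045 → 0.0000/12.92 ≈ 0.00000
  G=64: 64/255≈0.2510 > 0.04045 → ((0.2510+0.055)/1.055)^2.4 ≈ 0.05127
  B=196: 196/255≈0.7686 > 0.04045 → ((0.7686+0.055)/1.055)^2.4 ≈ 0.55201
  L1 = 0.2126×0.00000 + 0.7152×0.05127 + 0.0722×0.55201 ≈ 0.07652
Color 2 (171,146,90):
  R=171: 171/255≈0.6706 > 0.04045 → ((0.6706+0.055)/1.055)^2.4 ≈ 0.40724
  G=146: 146/255≈0.5725 > 0.04045 → ((0.5725+0.055)/1.055)^2.4 ≈ 0.28744
  B=90: 90/255≈0.3529 > 0.04045 → ((0.3529+0.055)/1.055)^2.4 ≈ 0.10224
  L2 = 0.2126×0.40724 + 0.7152×0.28744 + 0.0722×0.10224 ≈ 0.29954
Lighter = 0.29954, Darker = 0.07652
Ratio = (L_lighter + 0.05) / (L_darker + 0.05)
Ratio = (0.29954 + 0.05) / (0.07652 + 0.05) = 0.34954 / 0.12652 ≈ 2.7626
Ratio ≈ 2.76:1


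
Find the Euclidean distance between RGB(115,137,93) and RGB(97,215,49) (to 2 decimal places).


d = √[(R₁-R₂)² + (G₁-G₂)² + (B₁-B₂)²]
d = √[(115-97)² + (137-215)² + (93-49)²]
d = √[324 + 6084 + 1936]
d = √8344
d ≈ 91.35


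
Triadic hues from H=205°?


Triadic: equally spaced at 120° intervals
H1 = 205°
H2 = (205 + 120) mod 360 = 325°
H3 = (205 + 240) mod 360 = 85°
Triadic = 205°, 325°, 85°


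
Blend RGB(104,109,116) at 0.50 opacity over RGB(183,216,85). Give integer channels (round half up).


C = α×F + (1-α)×B, with 1-α = 0.50
R: 0.50×104 + 0.50×183 = 52.00 + 91.50 = 143.50 → 144
G: 0.50×109 + 0.50×216 = 54.50 + 108.00 = 162.50 → 163
B: 0.50×116 + 0.50×85 = 58.00 + 42.50 = 100.50 → 101
= RGB(144, 163, 101)


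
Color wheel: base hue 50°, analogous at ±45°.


Base hue: 50°
Left analog: (50 - 45) mod 360 = 5°
Right analog: (50 + 45) mod 360 = 95°
Analogous hues = 5° and 95°


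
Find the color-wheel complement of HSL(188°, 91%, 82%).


Complement = opposite side of color wheel = hue + 180°
H' = (188 + 180) mod 360 = 8°
S and L unchanged.
= HSL(8°, 91%, 82%)


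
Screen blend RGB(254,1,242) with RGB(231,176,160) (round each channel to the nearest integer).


Screen: C = 255 - (255-A)×(255-B)/255, rounded to nearest integer
R: 255 - (255-254)×(255-231)/255 = 255 - 24/255 ≈ 255 - 0.094 = 254.906 → 255
G: 255 - (255-1)×(255-176)/255 = 255 - 20066/255 ≈ 255 - 78.690 = 176.310 → 176
B: 255 - (255-242)×(255-160)/255 = 255 - 1235/255 ≈ 255 - 4.843 = 250.157 → 250
= RGB(255, 176, 250)


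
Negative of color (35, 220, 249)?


Invert: (255-R, 255-G, 255-B)
R: 255-35 = 220
G: 255-220 = 35
B: 255-249 = 6
= RGB(220, 35, 6)


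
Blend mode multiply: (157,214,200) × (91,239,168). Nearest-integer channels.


Multiply: C = A×B/255, rounded to nearest integer
R: 157×91/255 = 14287/255 ≈ 56.027 → 56
G: 214×239/255 = 51146/255 ≈ 200.573 → 201
B: 200×168/255 = 33600/255 ≈ 131.765 → 132
= RGB(56, 201, 132)


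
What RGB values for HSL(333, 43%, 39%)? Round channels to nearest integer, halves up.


H=333°, S=0.43, L=0.39
C = (1-|2L-1|)×S = (1-|-0.22|)×0.43 = 0.3354
H' = H/60 = 333/60 ≈ 5.5500; X = C×(1-|H' mod 2 - 1|) = 0.15093
m = L - C/2 = 0.39 - 0.1677 = 0.2223
Sector ⌊H'⌋ = 5 → (R',G',B') = (0.3354, 0.0, 0.15093)
RGB = ((R'+m)×255, (G'+m)×255, (B'+m)×255) = (142.2135, 56.6865, 95.17365)
Round half up → RGB(142, 57, 95)


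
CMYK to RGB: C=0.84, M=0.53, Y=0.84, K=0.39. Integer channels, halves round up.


R = 255 × (1-C) × (1-K) = 255 × 0.16 × 0.61 = 24.888 → 25
G = 255 × (1-M) × (1-K) = 255 × 0.47 × 0.61 = 73.1085 → 73
B = 255 × (1-Y) × (1-K) = 255 × 0.16 × 0.61 = 24.888 → 25
= RGB(25, 73, 25)


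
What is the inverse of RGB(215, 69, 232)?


Invert: (255-R, 255-G, 255-B)
R: 255-215 = 40
G: 255-69 = 186
B: 255-232 = 23
= RGB(40, 186, 23)


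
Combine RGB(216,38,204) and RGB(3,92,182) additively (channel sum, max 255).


Additive: each channel = min(255, C₁+C₂)
R: 216+3 = 219 → 219
G: 38+92 = 130 → 130
B: 204+182 = 386 → 255
= RGB(219, 130, 255)


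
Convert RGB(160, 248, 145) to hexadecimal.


R = 160 → A0 (hex)
G = 248 → F8 (hex)
B = 145 → 91 (hex)
Hex = #A0F891


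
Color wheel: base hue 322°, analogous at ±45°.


Base hue: 322°
Left analog: (322 - 45) mod 360 = 277°
Right analog: (322 + 45) mod 360 = 7°
Analogous hues = 277° and 7°


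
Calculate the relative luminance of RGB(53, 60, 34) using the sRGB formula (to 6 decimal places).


Linearize each channel (sRGB transfer function): c = v/255; c_lin = c/12.92 if c ≤ 0.04045, else ((c+0.055)/1.055)^2.4
  R: 53/255 ≈ 0.207843 > 0.04045 → ((0.207843+0.055)/1.055)^2.4 ≈ 0.035601
  G: 60/255 ≈ 0.235294 > 0.04045 → ((0.235294+0.055)/1.055)^2.4 ≈ 0.045186
  B: 34/255 ≈ 0.133333 > 0.04045 → ((0.133333+0.055)/1.055)^2.4 ≈ 0.015996
R_lin = 0.035601, G_lin = 0.045186, B_lin = 0.015996
L = 0.2126×R + 0.7152×G + 0.0722×B
L = 0.2126×0.035601 + 0.7152×0.045186 + 0.0722×0.015996
L ≈ 0.041041


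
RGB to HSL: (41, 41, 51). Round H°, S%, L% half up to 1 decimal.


Normalize: R'=41/255≈0.1608, G'=41/255≈0.1608, B'=51/255≈0.2000
Max=51/255, Min=41/255, Δ=Max-Min=10/255
L = (Max+Min)/2 = (51+41)/510 = 92/510 = 0.18039… → L = 18.0%
L ≤ 0.5 → S = Δ/(Max+Min) = 10/(51+41) = 10/92 = 0.10869… → S = 10.9%
(the 1/255 factors cancel in S and H, so raw channel differences can be used)
Max is B' → H = 60 × ((R-G)/Δ + 4) = 60 × ((41-41)/10 + 4)
  0/10 + 4 = 0 + 4 = 4
  H = 60 × 4 = 240° → H = 240.0°
= HSL(240.0°, 10.9%, 18.0%)


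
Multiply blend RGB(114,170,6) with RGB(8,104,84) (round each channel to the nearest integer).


Multiply: C = A×B/255, rounded to nearest integer
R: 114×8/255 = 912/255 ≈ 3.576 → 4
G: 170×104/255 = 17680/255 ≈ 69.333 → 69
B: 6×84/255 = 504/255 ≈ 1.976 → 2
= RGB(4, 69, 2)


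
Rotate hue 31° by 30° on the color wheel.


New hue = (H + rotation) mod 360
New hue = (31 + 30) mod 360
= 61 mod 360
= 61°


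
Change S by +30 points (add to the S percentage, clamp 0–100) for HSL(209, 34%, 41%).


Original S = 34%
Adjustment = +30 percentage points
New S = 34 + (30) = 64
Clamp to [0, 100] → 64
= HSL(209°, 64%, 41%)


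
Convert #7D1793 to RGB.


7D → 125 (R)
17 → 23 (G)
93 → 147 (B)
= RGB(125, 23, 147)


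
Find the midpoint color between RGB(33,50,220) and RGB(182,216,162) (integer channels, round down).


Midpoint: each channel = ⌊(C₁+C₂)/2⌋
R: ⌊(33+182)/2⌋ = 107
G: ⌊(50+216)/2⌋ = 133
B: ⌊(220+162)/2⌋ = 191
= RGB(107, 133, 191)


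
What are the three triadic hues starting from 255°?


Triadic: equally spaced at 120° intervals
H1 = 255°
H2 = (255 + 120) mod 360 = 15°
H3 = (255 + 240) mod 360 = 135°
Triadic = 255°, 15°, 135°


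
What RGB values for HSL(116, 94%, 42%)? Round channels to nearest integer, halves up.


H=116°, S=0.94, L=0.42
C = (1-|2L-1|)×S = (1-|-0.16|)×0.94 = 0.7896
H' = H/60 = 116/60 ≈ 1.9333; X = C×(1-|H' mod 2 - 1|) = 0.05264
m = L - C/2 = 0.42 - 0.3948 = 0.0252
Sector ⌊H'⌋ = 1 → (R',G',B') = (0.05264, 0.7896, 0.0)
RGB = ((R'+m)×255, (G'+m)×255, (B'+m)×255) = (19.8492, 207.774, 6.426)
Round half up → RGB(20, 208, 6)


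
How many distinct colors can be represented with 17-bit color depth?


Colors = 2^bits = 2^17
= 131,072 colors


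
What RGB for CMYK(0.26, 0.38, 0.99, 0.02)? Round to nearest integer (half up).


R = 255 × (1-C) × (1-K) = 255 × 0.74 × 0.98 = 184.926 → 185
G = 255 × (1-M) × (1-K) = 255 × 0.62 × 0.98 = 154.938 → 155
B = 255 × (1-Y) × (1-K) = 255 × 0.01 × 0.98 = 2.499 → 2
= RGB(185, 155, 2)


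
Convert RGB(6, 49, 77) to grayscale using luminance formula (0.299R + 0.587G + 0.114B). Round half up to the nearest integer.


Gray = 0.299×R + 0.587×G + 0.114×B
Gray = 0.299×6 + 0.587×49 + 0.114×77
Gray = 1.794 + 28.763 + 8.778
Gray = 39.335 → round half up → 39
Gray = 39


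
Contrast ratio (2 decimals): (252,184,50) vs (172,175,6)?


Linearize each sRGB channel c=v/255: c/12.92 if c ≤ 0.04045 else ((c+0.055)/1.055)^2.4
L = 0.2126×R_lin + 0.7152×G_lin + 0.0722×B_lin
Color 1 (252,184,50):
  R=252: 252/255≈0.9882 > 0.04045 → ((0.9882+0.055)/1.055)^2.4 ≈ 0.97345
  G=184: 184/255≈0.7216 > 0.04045 → ((0.7216+0.055)/1.055)^2.4 ≈ 0.47932
  B=50: 50/255≈0.1961 > 0.04045 → ((0.1961+0.055)/1.055)^2.4 ≈ 0.03190
  L1 = 0.2126×0.97345 + 0.7152×0.47932 + 0.0722×0.03190 ≈ 0.55207
Color 2 (172,175,6):
  R=172: 172/255≈0.6745 > 0.04045 → ((0.6745+0.055)/1.055)^2.4 ≈ 0.41254
  G=175: 175/255≈0.6863 > 0.04045 → ((0.6863+0.055)/1.055)^2.4 ≈ 0.42869
  B=6: 6/255≈0.0235 ≤ 0.04045 → 0.0235/12.92 ≈ 0.00182
  L2 = 0.2126×0.41254 + 0.7152×0.42869 + 0.0722×0.00182 ≈ 0.39444
Lighter = 0.55207, Darker = 0.39444
Ratio = (L_lighter + 0.05) / (L_darker + 0.05)
Ratio = (0.55207 + 0.05) / (0.39444 + 0.05) = 0.60207 / 0.44444 ≈ 1.3547
Ratio ≈ 1.35:1


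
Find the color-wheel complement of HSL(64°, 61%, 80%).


Complement = opposite side of color wheel = hue + 180°
H' = (64 + 180) mod 360 = 244°
S and L unchanged.
= HSL(244°, 61%, 80%)


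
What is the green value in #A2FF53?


Color: #A2FF53
R = A2 = 162
G = FF = 255
B = 53 = 83
Green = 255


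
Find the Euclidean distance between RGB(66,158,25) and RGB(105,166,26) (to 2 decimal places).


d = √[(R₁-R₂)² + (G₁-G₂)² + (B₁-B₂)²]
d = √[(66-105)² + (158-166)² + (25-26)²]
d = √[1521 + 64 + 1]
d = √1586
d ≈ 39.82


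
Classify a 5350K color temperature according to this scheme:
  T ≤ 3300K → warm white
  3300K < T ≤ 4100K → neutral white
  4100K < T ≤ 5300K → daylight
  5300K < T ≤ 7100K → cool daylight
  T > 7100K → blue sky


Temperature: 5350K
5300K < 5350K ≤ 7100K → cool daylight
Classification: cool daylight


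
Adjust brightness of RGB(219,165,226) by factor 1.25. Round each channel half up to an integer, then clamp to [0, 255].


Multiply each channel by 1.25, round half up, clamp to [0, 255]
R: 219×1.25 = 273.75 → round → 274 → clamp → 255
G: 165×1.25 = 206.25 → round → 206
B: 226×1.25 = 282.5 → round → 283 → clamp → 255
= RGB(255, 206, 255)


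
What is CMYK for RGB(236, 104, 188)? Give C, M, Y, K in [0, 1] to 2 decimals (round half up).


R'=236/255≈0.9255, G'=104/255≈0.4078, B'=188/255≈0.7373
K = 1 - max(R',G',B') = 1 - 236/255 = 19/255 = 0.07450… → 0.07
(1-R'-K)/(1-K) simplifies to (max-R)/max with max = 236:
C = (236-236)/236 = 0/236 = 0 → 0.00
M = (236-104)/236 = 132/236 = 0.55932… → 0.56
Y = (236-188)/236 = 48/236 = 0.20338… → 0.20
= CMYK(0.00, 0.56, 0.20, 0.07)


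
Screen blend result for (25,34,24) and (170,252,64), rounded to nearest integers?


Screen: C = 255 - (255-A)×(255-B)/255, rounded to nearest integer
R: 255 - (255-25)×(255-170)/255 = 255 - 19550/255 ≈ 255 - 76.667 = 178.333 → 178
G: 255 - (255-34)×(255-252)/255 = 255 - 663/255 ≈ 255 - 2.600 = 252.400 → 252
B: 255 - (255-24)×(255-64)/255 = 255 - 44121/255 ≈ 255 - 173.024 = 81.976 → 82
= RGB(178, 252, 82)


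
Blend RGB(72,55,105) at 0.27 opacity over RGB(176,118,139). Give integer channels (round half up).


C = α×F + (1-α)×B, with 1-α = 0.73
R: 0.27×72 + 0.73×176 = 19.44 + 128.48 = 147.92 → 148
G: 0.27×55 + 0.73×118 = 14.85 + 86.14 = 100.99 → 101
B: 0.27×105 + 0.73×139 = 28.35 + 101.47 = 129.82 → 130
= RGB(148, 101, 130)


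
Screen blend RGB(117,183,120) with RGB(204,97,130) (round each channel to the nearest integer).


Screen: C = 255 - (255-A)×(255-B)/255, rounded to nearest integer
R: 255 - (255-117)×(255-204)/255 = 255 - 7038/255 ≈ 255 - 27.600 = 227.400 → 227
G: 255 - (255-183)×(255-97)/255 = 255 - 11376/255 ≈ 255 - 44.612 = 210.388 → 210
B: 255 - (255-120)×(255-130)/255 = 255 - 16875/255 ≈ 255 - 66.176 = 188.824 → 189
= RGB(227, 210, 189)


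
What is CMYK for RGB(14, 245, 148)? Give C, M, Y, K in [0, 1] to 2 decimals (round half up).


R'=14/255≈0.0549, G'=245/255≈0.9608, B'=148/255≈0.5804
K = 1 - max(R',G',B') = 1 - 245/255 = 10/255 = 0.03921… → 0.04
(1-R'-K)/(1-K) simplifies to (max-R)/max with max = 245:
C = (245-14)/245 = 231/245 = 0.94285… → 0.94
M = (245-245)/245 = 0/245 = 0 → 0.00
Y = (245-148)/245 = 97/245 = 0.39591… → 0.40
= CMYK(0.94, 0.00, 0.40, 0.04)


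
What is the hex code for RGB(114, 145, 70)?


R = 114 → 72 (hex)
G = 145 → 91 (hex)
B = 70 → 46 (hex)
Hex = #729146


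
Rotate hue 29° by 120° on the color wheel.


New hue = (H + rotation) mod 360
New hue = (29 + 120) mod 360
= 149 mod 360
= 149°


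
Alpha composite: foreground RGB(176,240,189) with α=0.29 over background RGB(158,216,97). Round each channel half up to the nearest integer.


C = α×F + (1-α)×B, with 1-α = 0.71
R: 0.29×176 + 0.71×158 = 51.04 + 112.18 = 163.22 → 163
G: 0.29×240 + 0.71×216 = 69.60 + 153.36 = 222.96 → 223
B: 0.29×189 + 0.71×97 = 54.81 + 68.87 = 123.68 → 124
= RGB(163, 223, 124)


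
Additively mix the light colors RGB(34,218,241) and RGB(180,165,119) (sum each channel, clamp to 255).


Additive: each channel = min(255, C₁+C₂)
R: 34+180 = 214 → 214
G: 218+165 = 383 → 255
B: 241+119 = 360 → 255
= RGB(214, 255, 255)


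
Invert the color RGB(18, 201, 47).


Invert: (255-R, 255-G, 255-B)
R: 255-18 = 237
G: 255-201 = 54
B: 255-47 = 208
= RGB(237, 54, 208)


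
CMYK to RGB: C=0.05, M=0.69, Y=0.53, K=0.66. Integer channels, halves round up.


R = 255 × (1-C) × (1-K) = 255 × 0.95 × 0.34 = 82.365 → 82
G = 255 × (1-M) × (1-K) = 255 × 0.31 × 0.34 = 26.877 → 27
B = 255 × (1-Y) × (1-K) = 255 × 0.47 × 0.34 = 40.749 → 41
= RGB(82, 27, 41)


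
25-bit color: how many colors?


Colors = 2^bits = 2^25
= 33,554,432 colors


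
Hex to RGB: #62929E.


62 → 98 (R)
92 → 146 (G)
9E → 158 (B)
= RGB(98, 146, 158)


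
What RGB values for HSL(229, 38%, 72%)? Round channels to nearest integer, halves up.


H=229°, S=0.38, L=0.72
C = (1-|2L-1|)×S = (1-|0.44|)×0.38 = 0.2128
H' = H/60 = 229/60 ≈ 3.8167; X = C×(1-|H' mod 2 - 1|) ≈ 0.0390
m = L - C/2 = 0.72 - 0.1064 = 0.6136
Sector ⌊H'⌋ = 3 → (R',G',B') = (0.0, ≈0.0390, 0.2128)
RGB = ((R'+m)×255, (G'+m)×255, (B'+m)×255) = (156.468, 166.4164, 210.732)
Round half up → RGB(156, 166, 211)


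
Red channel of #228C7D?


Color: #228C7D
R = 22 = 34
G = 8C = 140
B = 7D = 125
Red = 34


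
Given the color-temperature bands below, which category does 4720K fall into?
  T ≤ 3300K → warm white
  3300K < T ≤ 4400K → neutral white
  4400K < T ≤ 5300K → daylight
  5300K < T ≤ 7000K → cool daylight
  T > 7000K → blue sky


Temperature: 4720K
4400K < 4720K ≤ 5300K → daylight
Classification: daylight


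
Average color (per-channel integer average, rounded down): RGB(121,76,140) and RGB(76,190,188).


Midpoint: each channel = ⌊(C₁+C₂)/2⌋
R: ⌊(121+76)/2⌋ = 98
G: ⌊(76+190)/2⌋ = 133
B: ⌊(140+188)/2⌋ = 164
= RGB(98, 133, 164)


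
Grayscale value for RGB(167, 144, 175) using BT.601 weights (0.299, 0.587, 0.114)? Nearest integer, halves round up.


Gray = 0.299×R + 0.587×G + 0.114×B
Gray = 0.299×167 + 0.587×144 + 0.114×175
Gray = 49.933 + 84.528 + 19.950
Gray = 154.411 → round half up → 154
Gray = 154


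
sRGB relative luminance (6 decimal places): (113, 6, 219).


Linearize each channel (sRGB transfer function): c = v/255; c_lin = c/12.92 if c ≤ 0.04045, else ((c+0.055)/1.055)^2.4
  R: 113/255 ≈ 0.443137 > 0.04045 → ((0.443137+0.055)/1.055)^2.4 ≈ 0.165132
  G: 6/255 ≈ 0.023529 ≤ 0.04045 → 0.023529/12.92 ≈ 0.001821
  B: 219/255 ≈ 0.858824 > 0.04045 → ((0.858824+0.055)/1.055)^2.4 ≈ 0.708376
R_lin = 0.165132, G_lin = 0.001821, B_lin = 0.708376
L = 0.2126×R + 0.7152×G + 0.0722×B
L = 0.2126×0.165132 + 0.7152×0.001821 + 0.0722×0.708376
L ≈ 0.087554


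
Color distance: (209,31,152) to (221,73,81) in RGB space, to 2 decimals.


d = √[(R₁-R₂)² + (G₁-G₂)² + (B₁-B₂)²]
d = √[(209-221)² + (31-73)² + (152-81)²]
d = √[144 + 1764 + 5041]
d = √6949
d ≈ 83.36


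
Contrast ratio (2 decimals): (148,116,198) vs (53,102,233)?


Linearize each sRGB channel c=v/255: c/12.92 if c ≤ 0.04045 else ((c+0.055)/1.055)^2.4
L = 0.2126×R_lin + 0.7152×G_lin + 0.0722×B_lin
Color 1 (148,116,198):
  R=148: 148/255≈0.5804 > 0.04045 → ((0.5804+0.055)/1.055)^2.4 ≈ 0.29614
  G=116: 116/255≈0.4549 > 0.04045 → ((0.4549+0.055)/1.055)^2.4 ≈ 0.17465
  B=198: 198/255≈0.7765 > 0.04045 → ((0.7765+0.055)/1.055)^2.4 ≈ 0.56471
  L1 = 0.2126×0.29614 + 0.7152×0.17465 + 0.0722×0.56471 ≈ 0.22864
Color 2 (53,102,233):
  R=53: 53/255≈0.2078 > 0.04045 → ((0.2078+0.055)/1.055)^2.4 ≈ 0.03560
  G=102: 102/255≈0.4000 > 0.04045 → ((0.4000+0.055)/1.055)^2.4 ≈ 0.13287
  B=233: 233/255≈0.9137 > 0.04045 → ((0.9137+0.055)/1.055)^2.4 ≈ 0.81485
  L2 = 0.2126×0.03560 + 0.7152×0.13287 + 0.0722×0.81485 ≈ 0.16143
Lighter = 0.22864, Darker = 0.16143
Ratio = (L_lighter + 0.05) / (L_darker + 0.05)
Ratio = (0.22864 + 0.05) / (0.16143 + 0.05) = 0.27864 / 0.21143 ≈ 1.3179
Ratio ≈ 1.32:1


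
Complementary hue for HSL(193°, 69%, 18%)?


Complement = opposite side of color wheel = hue + 180°
H' = (193 + 180) mod 360 = 13°
S and L unchanged.
= HSL(13°, 69%, 18%)


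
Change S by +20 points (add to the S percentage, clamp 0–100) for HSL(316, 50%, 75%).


Original S = 50%
Adjustment = +20 percentage points
New S = 50 + (20) = 70
Clamp to [0, 100] → 70
= HSL(316°, 70%, 75%)


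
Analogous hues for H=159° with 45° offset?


Base hue: 159°
Left analog: (159 - 45) mod 360 = 114°
Right analog: (159 + 45) mod 360 = 204°
Analogous hues = 114° and 204°
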